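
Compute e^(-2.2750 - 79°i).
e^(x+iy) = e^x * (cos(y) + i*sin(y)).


e^-2.2750 = 0.1028
cos(-79°) = 0.1908
sin(-79°) = -0.9816
Real = 0.1028*0.1908 = 0.0196
Imag = 0.1028*(-0.9816) = -0.1009

0.0196 - 0.1009i


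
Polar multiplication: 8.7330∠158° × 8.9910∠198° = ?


r = 8.7330 * 8.9910 = 78.5184
theta = 158° + 198° = 356° = 356° (mod 360)

78.5184 cis(356°)


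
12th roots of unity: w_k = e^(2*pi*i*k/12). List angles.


The 12th roots of unity are cis(360k/12°) for k=0..11
Angle step = 360/12 = 30°
Primitive root: cis(30°)
Primitive root = 0.8660 + 0.5000i

12 roots at angles: 0°, 30°, 60°, 90°, 120°, 150°, 180°, 210°, 240°, 270°, 300°, 330°


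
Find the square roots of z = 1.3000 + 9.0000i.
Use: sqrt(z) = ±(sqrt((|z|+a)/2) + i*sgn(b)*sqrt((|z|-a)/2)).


|z| = sqrt(1.69+81) = 9.0934
sqrt((|z|+a)/2) = sqrt((9.0934+1.3)/2) = sqrt(5.1967) = 2.2796
sqrt((|z|-a)/2) = sqrt((9.0934-1.3)/2) = sqrt(3.8967) = 1.9740

±(2.2796 + 1.9740i) i.e. 2.2796 + 1.9740i and -2.2796 - 1.9740i


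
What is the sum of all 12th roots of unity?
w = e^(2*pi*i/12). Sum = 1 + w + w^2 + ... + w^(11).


The sum of all 12th roots of unity is 0.
Geometric series: (1 - w^12)/(1 - w) = (1-1)/(1-w) = 0 since w^12 = 1, w ≠ 1.
Alternatively: coefficient of z^11 in z^12 - 1 is 0.

0


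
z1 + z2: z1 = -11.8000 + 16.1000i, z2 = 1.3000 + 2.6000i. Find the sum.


Real: -11.8 + 1.3 = -10.5
Imag: 16.1 + 2.6 = 18.7

-10.5000 + 18.7000i


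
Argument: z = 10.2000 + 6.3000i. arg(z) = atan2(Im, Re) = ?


Re = 10.2, Im = 6.3
arg = atan2(6.3, 10.2) = 31.7014 degrees

arg(z) = 31.7014 degrees


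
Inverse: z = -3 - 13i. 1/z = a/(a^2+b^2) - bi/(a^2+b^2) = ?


|z|^2 = 9+169 = 178
1/z = (-3 + 13i)/178

1/z = -0.0169 + 0.0730i


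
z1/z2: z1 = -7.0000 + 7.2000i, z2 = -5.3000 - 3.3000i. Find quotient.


Conjugate of z2 = -5.3000 + 3.3000i
Numerator: (-7.0000 + 7.2000i)(-5.3000 + 3.3000i) = 13.3400 - 61.2600i
Denominator: (-5.3)^2 + (-3.3)^2 = 38.98
Result = (13.3400 - 61.2600i)/38.98

0.3422 - 1.5716i


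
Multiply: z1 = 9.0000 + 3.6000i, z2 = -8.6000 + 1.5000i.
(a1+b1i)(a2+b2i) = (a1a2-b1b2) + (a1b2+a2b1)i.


Real = 9*(-8.6) - 3.6*1.5 = -77.4 - 5.4 = -82.8
Imag = 9*1.5 - (8.6)*3.6 = 13.5 - (30.96) = -17.46

-82.8000 - 17.4600i


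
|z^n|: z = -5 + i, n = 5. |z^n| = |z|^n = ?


|z| = sqrt(25+1) = sqrt(26) = 5.0990
|z^5| = |z|^5 = (sqrt(26))^5 = 26^2 * sqrt(26) = 676*sqrt(26)

|z^5| = 676*sqrt(26) ≈ 3446.9372


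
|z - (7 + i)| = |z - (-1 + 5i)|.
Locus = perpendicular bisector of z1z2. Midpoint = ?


Equal distances means the locus is the perpendicular bisector of z1 and z2.
Midpoint = ((7+(-1))/2, (1+5)/2) = (3.0000, 3.0000)

Perpendicular bisector through (3.0000, 3.0000)


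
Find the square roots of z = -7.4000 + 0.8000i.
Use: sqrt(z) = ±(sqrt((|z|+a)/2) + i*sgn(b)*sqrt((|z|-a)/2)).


|z| = sqrt(54.76+0.64) = 7.4431
sqrt((|z|+a)/2) = sqrt((7.4431+(-7.4))/2) = sqrt(0.0216) = 0.1468
sqrt((|z|-a)/2) = sqrt((7.4431-(-7.4))/2) = sqrt(7.4216) = 2.7243

±(0.1468 + 2.7243i) i.e. 0.1468 + 2.7243i and -0.1468 - 2.7243i


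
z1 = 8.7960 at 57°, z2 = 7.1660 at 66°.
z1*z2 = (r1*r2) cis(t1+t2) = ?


r = 8.7960 * 7.1660 = 63.0321
theta = 57° + 66° = 123° = 123° (mod 360)

63.0321 cis(123°)


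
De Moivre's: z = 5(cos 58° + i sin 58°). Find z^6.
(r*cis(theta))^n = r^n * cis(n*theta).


r^6 = 5^6 = 15625
n*theta = 6*58° = 348° = 348° (mod 360)
a = 15625*cos(348°) = 15283.5563
b = 15625*sin(348°) = -3248.6202

15625 cis(348°) = 15283.5563 - 3248.6202i


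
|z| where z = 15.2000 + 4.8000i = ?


|z| = sqrt(15.2^2 + 4.8^2) = sqrt(231.04 + 23.04) = sqrt(254.08) = 15.9399

|z| = 15.9399


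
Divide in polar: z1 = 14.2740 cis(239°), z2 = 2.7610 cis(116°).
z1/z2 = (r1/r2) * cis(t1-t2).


r = 14.2740 / 2.7610 = 5.1699
theta = 239° - 116° = 123° = 123° (mod 360)

5.1699 cis(123°)


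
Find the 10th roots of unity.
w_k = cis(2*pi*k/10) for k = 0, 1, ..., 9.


The 10th roots of unity are cis(360k/10°) for k=0..9
Angle step = 360/10 = 36°
Primitive root: cis(36°)
Primitive root = 0.8090 + 0.5878i

10 roots at angles: 0°, 36°, 72°, 108°, 144°, 180°, 216°, 252°, 288°, 324°


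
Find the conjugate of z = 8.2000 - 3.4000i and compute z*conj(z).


z_bar = 8.2000 + 3.4000i
z*z_bar = 8.2^2 + (-3.4)^2 = 67.24 + 11.56 = 78.8

z_bar = 8.2000 + 3.4000i, z*z_bar = 78.8


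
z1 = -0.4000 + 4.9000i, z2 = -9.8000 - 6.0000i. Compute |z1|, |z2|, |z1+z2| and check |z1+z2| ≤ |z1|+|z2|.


|z1| = sqrt((-0.4)^2 + 4.9^2) = sqrt(24.17) = 4.9163
|z2| = sqrt((-9.8)^2 + (-6)^2) = sqrt(132.04) = 11.4909
z1+z2 = -10.2000 - 1.1000i
|z1+z2| = sqrt(105.25) = 10.2591
|z1|+|z2| = 4.9163 + 11.4909 = 16.4072

|z1+z2| = 10.2591 ≤ |z1|+|z2| = 16.4072 (verified)


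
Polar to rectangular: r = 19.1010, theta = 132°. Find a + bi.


a = 19.1010*cos(132°) = 19.1010*(-0.66913) = -12.7811
b = 19.1010*sin(132°) = 19.1010*0.743145 = 14.1948

-12.7811 + 14.1948i


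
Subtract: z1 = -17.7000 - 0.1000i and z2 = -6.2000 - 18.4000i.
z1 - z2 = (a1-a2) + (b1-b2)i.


Real: -17.7 + 6.2 = -11.5
Imag: -0.1 + 18.4 = 18.3

-11.5000 + 18.3000i


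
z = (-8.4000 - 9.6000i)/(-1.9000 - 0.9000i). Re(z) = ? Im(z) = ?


Multiply by conjugate: (-8.4000 - 9.6000i)(-1.9000 + 0.9000i) / ((-1.9)^2 + (-0.9)^2)
Numerator real = -8.4*(-1.9) - (9.6)*(-0.9) = 24.6
Numerator imag = -9.6*(-1.9) - (-8.4)*(-0.9) = 10.68
Denominator = 4.42
Re(z) = 24.6/4.42 = 5.5656
Im(z) = 10.68/4.42 = 2.4163

Re(z) = 5.5656, Im(z) = 2.4163


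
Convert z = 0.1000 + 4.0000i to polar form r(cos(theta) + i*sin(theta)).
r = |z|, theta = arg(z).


r = sqrt(0.01+16) = sqrt(16.01) = 4.0012
theta = atan2(4, 0.1) = 88.5679 degrees

r = 4.0012, theta = 88.5679 degrees


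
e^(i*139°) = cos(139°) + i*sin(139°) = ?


cos(139°) = -0.7547
sin(139°) = 0.6561

e^(i*139°) = -0.7547 + 0.6561i


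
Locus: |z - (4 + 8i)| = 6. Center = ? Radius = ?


|z - z0| = r is a circle with center z0 and radius r.
Center = (4, 8), radius = 6

Circle with center (4, 8) and radius 6


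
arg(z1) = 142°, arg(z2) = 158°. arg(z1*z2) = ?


arg(z1*z2) = 142° + 158° = 300°
Normalized to (-180°, 180°]: -60°

-60°


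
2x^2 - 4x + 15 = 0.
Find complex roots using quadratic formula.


disc = (-4)^2 - 4*2*15 = 16 - 120 = -104
sqrt(|disc|) = sqrt(104) = 10.1980
Real part = 4/(2*2) = 1.0000
Imag part = 10.1980/(2*2) = 2.5495

1.0000 ± 2.5495i


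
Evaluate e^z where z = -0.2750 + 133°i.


e^-0.2750 = 0.7596
cos(133°) = -0.682
sin(133°) = 0.73135
Real = 0.7596*(-0.682) = -0.5180
Imag = 0.7596*0.73135 = 0.5555

-0.5180 + 0.5555i


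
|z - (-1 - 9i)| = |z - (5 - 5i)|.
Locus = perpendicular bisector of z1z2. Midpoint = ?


Equal distances means the locus is the perpendicular bisector of z1 and z2.
Midpoint = ((-1+5)/2, (-9+(-5))/2) = (2.0000, -7.0000)

Perpendicular bisector through (2.0000, -7.0000)


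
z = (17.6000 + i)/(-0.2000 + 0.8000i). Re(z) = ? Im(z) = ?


Multiply by conjugate: (17.6000 + i)(-0.2000 - 0.8000i) / ((-0.2)^2 + 0.8^2)
Numerator real = 17.6*(-0.2) + 1*0.8 = -2.72
Numerator imag = 1*(-0.2) - 17.6*0.8 = -14.28
Denominator = 0.68
Re(z) = -2.72/0.68 = -4.0000
Im(z) = -14.28/0.68 = -21.0000

Re(z) = -4.0000, Im(z) = -21.0000


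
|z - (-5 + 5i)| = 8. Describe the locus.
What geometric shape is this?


|z - z0| = r is a circle with center z0 and radius r.
Center = (-5, 5), radius = 8

Circle with center (-5, 5) and radius 8


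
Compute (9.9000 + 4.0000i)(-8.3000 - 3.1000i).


Real = 9.9*(-8.3) - 4*(-3.1) = -82.17 - (-12.4) = -69.77
Imag = 9.9*(-3.1) - (8.3)*4 = -30.69 - (33.2) = -63.89

-69.7700 - 63.8900i


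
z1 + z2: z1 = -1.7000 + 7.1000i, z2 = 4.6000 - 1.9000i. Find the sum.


Real: -1.7 + 4.6 = 2.9
Imag: 7.1 - 1.9 = 5.2

2.9000 + 5.2000i


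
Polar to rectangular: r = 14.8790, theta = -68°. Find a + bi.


a = 14.8790*cos(-68°) = 14.8790*0.37461 = 5.5738
b = 14.8790*sin(-68°) = 14.8790*(-0.927184) = -13.7956

5.5738 - 13.7956i


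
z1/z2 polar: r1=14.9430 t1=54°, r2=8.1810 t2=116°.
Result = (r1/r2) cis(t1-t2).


r = 14.9430 / 8.1810 = 1.8265
theta = 54° - 116° = -62° = 298° (mod 360)

1.8265 cis(298°)


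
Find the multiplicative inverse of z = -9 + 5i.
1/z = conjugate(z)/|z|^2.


|z|^2 = 81+25 = 106
1/z = (-9 - 5i)/106

1/z = -0.0849 - 0.0472i


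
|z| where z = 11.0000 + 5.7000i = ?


|z| = sqrt(11^2 + 5.7^2) = sqrt(121 + 32.49) = sqrt(153.49) = 12.3891

|z| = 12.3891


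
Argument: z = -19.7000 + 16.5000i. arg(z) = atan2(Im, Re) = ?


Re = -19.7, Im = 16.5
arg = atan2(16.5, -19.7) = 140.0517 degrees

arg(z) = 140.0517 degrees


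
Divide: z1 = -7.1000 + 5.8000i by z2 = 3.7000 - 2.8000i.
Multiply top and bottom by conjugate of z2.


Conjugate of z2 = 3.7000 + 2.8000i
Numerator: (-7.1000 + 5.8000i)(3.7000 + 2.8000i) = -42.5100 + 1.5800i
Denominator: 3.7^2 + (-2.8)^2 = 21.53
Result = (-42.5100 + 1.5800i)/21.53

-1.9745 + 0.0734i


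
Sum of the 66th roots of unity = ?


The sum of all 66th roots of unity is 0.
Geometric series: (1 - w^66)/(1 - w) = (1-1)/(1-w) = 0 since w^66 = 1, w ≠ 1.
Alternatively: coefficient of z^65 in z^66 - 1 is 0.

0


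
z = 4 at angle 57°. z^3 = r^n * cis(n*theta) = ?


r^3 = 4^3 = 64
n*theta = 3*57° = 171° = 171° (mod 360)
a = 64*cos(171°) = -63.2121
b = 64*sin(171°) = 10.0118

64 cis(171°) = -63.2121 + 10.0118i


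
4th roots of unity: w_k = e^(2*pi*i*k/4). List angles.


The 4th roots of unity are cis(360k/4°) for k=0..3
Angle step = 360/4 = 90°
Primitive root: cis(90°)
Primitive root = 0 + 1.0000i

4 roots at angles: 0°, 90°, 180°, 270°


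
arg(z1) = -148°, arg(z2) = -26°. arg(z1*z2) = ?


arg(z1*z2) = -148° - 26° = -174°
Normalized to (-180°, 180°]: -174°

-174°


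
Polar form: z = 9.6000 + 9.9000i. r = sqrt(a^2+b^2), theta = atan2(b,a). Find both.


r = sqrt(92.16+98.01) = sqrt(190.17) = 13.7902
theta = atan2(9.9, 9.6) = 45.8814 degrees

r = 13.7902, theta = 45.8814 degrees


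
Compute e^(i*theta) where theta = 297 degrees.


cos(297°) = 0.4540
sin(297°) = -0.8910

e^(i*297°) = 0.4540 - 0.8910i


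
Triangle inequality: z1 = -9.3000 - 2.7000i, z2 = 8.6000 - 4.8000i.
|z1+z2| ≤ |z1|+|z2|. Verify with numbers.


|z1| = sqrt((-9.3)^2 + (-2.7)^2) = sqrt(93.78) = 9.6840
|z2| = sqrt(8.6^2 + (-4.8)^2) = sqrt(97) = 9.8489
z1+z2 = -0.7000 - 7.5000i
|z1+z2| = sqrt(56.74) = 7.5326
|z1|+|z2| = 9.6840 + 9.8489 = 19.5329

|z1+z2| = 7.5326 ≤ |z1|+|z2| = 19.5329 (verified)


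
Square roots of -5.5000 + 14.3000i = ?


|z| = sqrt(30.25+204.49) = 15.3212
sqrt((|z|+a)/2) = sqrt((15.3212+(-5.5))/2) = sqrt(4.9106) = 2.2160
sqrt((|z|-a)/2) = sqrt((15.3212-(-5.5))/2) = sqrt(10.4106) = 3.2265

±(2.2160 + 3.2265i) i.e. 2.2160 + 3.2265i and -2.2160 - 3.2265i


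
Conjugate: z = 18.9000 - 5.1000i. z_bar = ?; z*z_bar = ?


z_bar = 18.9000 + 5.1000i
z*z_bar = 18.9^2 + (-5.1)^2 = 357.21 + 26.01 = 383.22

z_bar = 18.9000 + 5.1000i, z*z_bar = 383.22


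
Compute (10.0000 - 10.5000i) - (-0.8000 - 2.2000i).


Real: 10 + 0.8 = 10.8
Imag: -10.5 + 2.2 = -8.3

10.8000 - 8.3000i


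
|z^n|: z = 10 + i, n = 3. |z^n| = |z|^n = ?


|z| = sqrt(100+1) = sqrt(101) = 10.0499
|z^3| = |z|^3 = (sqrt(101))^3 = 101*sqrt(101)

|z^3| = 101*sqrt(101) ≈ 1015.0374


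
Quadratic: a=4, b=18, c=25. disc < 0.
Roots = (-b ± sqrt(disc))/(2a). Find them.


disc = 18^2 - 4*4*25 = 324 - 400 = -76
sqrt(|disc|) = sqrt(76) = 8.7178
Real part = -18/(2*4) = -2.2500
Imag part = 8.7178/(2*4) = 1.0897

-2.2500 ± 1.0897i


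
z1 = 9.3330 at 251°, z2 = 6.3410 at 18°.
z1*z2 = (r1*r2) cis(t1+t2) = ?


r = 9.3330 * 6.3410 = 59.1806
theta = 251° + 18° = 269° = 269° (mod 360)

59.1806 cis(269°)


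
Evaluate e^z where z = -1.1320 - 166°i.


e^-1.1320 = 0.3224
cos(-166°) = -0.9703
sin(-166°) = -0.2419
Real = 0.3224*(-0.9703) = -0.3128
Imag = 0.3224*(-0.2419) = -0.0780

-0.3128 - 0.0780i


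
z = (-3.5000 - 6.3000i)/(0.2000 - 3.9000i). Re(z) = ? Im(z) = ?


Multiply by conjugate: (-3.5000 - 6.3000i)(0.2000 + 3.9000i) / (0.2^2 + (-3.9)^2)
Numerator real = -3.5*0.2 - (6.3)*(-3.9) = 23.87
Numerator imag = -6.3*0.2 - (-3.5)*(-3.9) = -14.91
Denominator = 15.25
Re(z) = 23.87/15.25 = 1.5652
Im(z) = -14.91/15.25 = -0.9777

Re(z) = 1.5652, Im(z) = -0.9777


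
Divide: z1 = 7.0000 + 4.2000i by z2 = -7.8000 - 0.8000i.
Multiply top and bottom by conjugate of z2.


Conjugate of z2 = -7.8000 + 0.8000i
Numerator: (7.0000 + 4.2000i)(-7.8000 + 0.8000i) = -57.9600 - 27.1600i
Denominator: (-7.8)^2 + (-0.8)^2 = 61.48
Result = (-57.9600 - 27.1600i)/61.48

-0.9427 - 0.4418i


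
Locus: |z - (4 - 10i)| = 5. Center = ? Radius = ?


|z - z0| = r is a circle with center z0 and radius r.
Center = (4, -10), radius = 5

Circle with center (4, -10) and radius 5


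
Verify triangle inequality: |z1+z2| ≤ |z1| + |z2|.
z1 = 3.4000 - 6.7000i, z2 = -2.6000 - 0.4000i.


|z1| = sqrt(3.4^2 + (-6.7)^2) = sqrt(56.45) = 7.5133
|z2| = sqrt((-2.6)^2 + (-0.4)^2) = sqrt(6.92) = 2.6306
z1+z2 = 0.8000 - 7.1000i
|z1+z2| = sqrt(51.05) = 7.1449
|z1|+|z2| = 7.5133 + 2.6306 = 10.1439

|z1+z2| = 7.1449 ≤ |z1|+|z2| = 10.1439 (verified)


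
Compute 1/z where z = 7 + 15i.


|z|^2 = 49+225 = 274
1/z = (7 - 15i)/274

1/z = 0.0255 - 0.0547i


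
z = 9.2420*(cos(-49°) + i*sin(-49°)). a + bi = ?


a = 9.2420*cos(-49°) = 9.2420*0.65606 = 6.0633
b = 9.2420*sin(-49°) = 9.2420*(-0.75471) = -6.9750

6.0633 - 6.9750i


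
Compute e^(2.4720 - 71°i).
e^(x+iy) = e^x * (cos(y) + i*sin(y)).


e^2.4720 = 11.8461
cos(-71°) = 0.32557
sin(-71°) = -0.94552
Real = 11.8461*0.32557 = 3.8567
Imag = 11.8461*(-0.94552) = -11.2007

3.8567 - 11.2007i


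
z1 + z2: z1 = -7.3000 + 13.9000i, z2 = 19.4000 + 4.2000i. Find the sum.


Real: -7.3 + 19.4 = 12.1
Imag: 13.9 + 4.2 = 18.1

12.1000 + 18.1000i


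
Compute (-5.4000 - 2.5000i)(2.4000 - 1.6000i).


Real = -5.4*2.4 - (-2.5)*(-1.6) = -12.96 - 4 = -16.96
Imag = -5.4*(-1.6) + 2.4*(-2.5) = 8.64 - (6) = 2.64

-16.9600 + 2.6400i


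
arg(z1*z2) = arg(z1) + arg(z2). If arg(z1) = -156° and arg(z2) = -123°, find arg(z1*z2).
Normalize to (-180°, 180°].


arg(z1*z2) = -156° - 123° = -279°
Normalized to (-180°, 180°]: 81°

81°


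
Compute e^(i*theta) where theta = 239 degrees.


cos(239°) = -0.5150
sin(239°) = -0.8572

e^(i*239°) = -0.5150 - 0.8572i


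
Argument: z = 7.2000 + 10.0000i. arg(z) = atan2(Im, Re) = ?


Re = 7.2, Im = 10
arg = atan2(10, 7.2) = 54.2461 degrees

arg(z) = 54.2461 degrees


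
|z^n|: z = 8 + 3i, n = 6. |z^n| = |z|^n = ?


|z| = sqrt(64+9) = sqrt(73) = 8.5440
|z^6| = |z|^6 = (sqrt(73))^6 = 73^3 = 389017

|z^6| = 389017


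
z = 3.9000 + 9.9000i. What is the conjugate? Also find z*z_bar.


z_bar = 3.9000 - 9.9000i
z*z_bar = 3.9^2 + 9.9^2 = 15.21 + 98.01 = 113.22

z_bar = 3.9000 - 9.9000i, z*z_bar = 113.22


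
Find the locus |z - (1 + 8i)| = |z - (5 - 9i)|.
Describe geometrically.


Equal distances means the locus is the perpendicular bisector of z1 and z2.
Midpoint = ((1+5)/2, (8+(-9))/2) = (3.0000, -0.5000)

Perpendicular bisector through (3.0000, -0.5000)


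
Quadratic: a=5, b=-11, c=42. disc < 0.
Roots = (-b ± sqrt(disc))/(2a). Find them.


disc = (-11)^2 - 4*5*42 = 121 - 840 = -719
sqrt(|disc|) = sqrt(719) = 26.8142
Real part = 11/(2*5) = 1.1000
Imag part = 26.8142/(2*5) = 2.6814

1.1000 ± 2.6814i


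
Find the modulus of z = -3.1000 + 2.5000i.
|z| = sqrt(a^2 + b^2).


|z| = sqrt((-3.1)^2 + 2.5^2) = sqrt(9.61 + 6.25) = sqrt(15.86) = 3.9825

|z| = 3.9825


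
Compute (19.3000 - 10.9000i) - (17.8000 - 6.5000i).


Real: 19.3 - 17.8 = 1.5
Imag: -10.9 + 6.5 = -4.4

1.5000 - 4.4000i


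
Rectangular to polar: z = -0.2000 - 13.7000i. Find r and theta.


r = sqrt(0.04+187.69) = sqrt(187.73) = 13.7015
theta = atan2(-13.7, -0.2) = -90.8364 degrees

r = 13.7015, theta = -90.8364 degrees


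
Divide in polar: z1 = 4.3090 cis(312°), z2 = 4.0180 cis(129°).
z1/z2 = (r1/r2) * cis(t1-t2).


r = 4.3090 / 4.0180 = 1.0724
theta = 312° - 129° = 183° = 183° (mod 360)

1.0724 cis(183°)


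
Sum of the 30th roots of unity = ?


The sum of all 30th roots of unity is 0.
Geometric series: (1 - w^30)/(1 - w) = (1-1)/(1-w) = 0 since w^30 = 1, w ≠ 1.
Alternatively: coefficient of z^29 in z^30 - 1 is 0.

0


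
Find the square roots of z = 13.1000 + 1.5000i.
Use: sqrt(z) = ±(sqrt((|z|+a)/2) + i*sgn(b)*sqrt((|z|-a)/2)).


|z| = sqrt(171.61+2.25) = 13.1856
sqrt((|z|+a)/2) = sqrt((13.1856+13.1)/2) = sqrt(13.1428) = 3.6253
sqrt((|z|-a)/2) = sqrt((13.1856-13.1)/2) = sqrt(0.0428) = 0.2069

±(3.6253 + 0.2069i) i.e. 3.6253 + 0.2069i and -3.6253 - 0.2069i


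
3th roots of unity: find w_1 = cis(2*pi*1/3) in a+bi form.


Angle = 360*1/3 = 120°
a = cos(120°) = -0.5000
b = sin(120°) = 0.8660

-0.5000 + 0.8660i


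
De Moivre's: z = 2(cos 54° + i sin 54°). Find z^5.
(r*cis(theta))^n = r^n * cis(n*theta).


r^5 = 2^5 = 32
n*theta = 5*54° = 270° = 270° (mod 360)
a = 32*cos(270°) = 0
b = 32*sin(270°) = -32.0000

32 cis(270°) = 0 - 32.0000i


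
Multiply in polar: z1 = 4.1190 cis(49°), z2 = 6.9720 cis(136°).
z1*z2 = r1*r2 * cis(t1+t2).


r = 4.1190 * 6.9720 = 28.7177
theta = 49° + 136° = 185° = 185° (mod 360)

28.7177 cis(185°)


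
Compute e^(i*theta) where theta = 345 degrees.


cos(345°) = 0.9659
sin(345°) = -0.2588

e^(i*345°) = 0.9659 - 0.2588i


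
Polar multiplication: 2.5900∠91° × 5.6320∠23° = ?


r = 2.5900 * 5.6320 = 14.5869
theta = 91° + 23° = 114° = 114° (mod 360)

14.5869 cis(114°)


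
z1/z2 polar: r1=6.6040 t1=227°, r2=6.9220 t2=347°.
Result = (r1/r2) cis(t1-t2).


r = 6.6040 / 6.9220 = 0.9541
theta = 227° - 347° = -120° = 240° (mod 360)

0.9541 cis(240°)


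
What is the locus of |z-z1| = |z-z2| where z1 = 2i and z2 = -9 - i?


Equal distances means the locus is the perpendicular bisector of z1 and z2.
Midpoint = ((0+(-9))/2, (2+(-1))/2) = (-4.5000, 0.5000)

Perpendicular bisector through (-4.5000, 0.5000)


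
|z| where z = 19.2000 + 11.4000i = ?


|z| = sqrt(19.2^2 + 11.4^2) = sqrt(368.64 + 129.96) = sqrt(498.6) = 22.3294

|z| = 22.3294


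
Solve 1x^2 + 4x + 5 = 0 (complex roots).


disc = 4^2 - 4*1*5 = 16 - 20 = -4
sqrt(|disc|) = sqrt(4) = 2.0000
Real part = -4/(2*1) = -2.0000
Imag part = 2.0000/(2*1) = 1.0000

-2.0000 ± 1.0000i


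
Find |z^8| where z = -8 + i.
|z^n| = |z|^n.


|z| = sqrt(64+1) = sqrt(65) = 8.0623
|z^8| = |z|^8 = (sqrt(65))^8 = 65^4 = 17850625

|z^8| = 17850625


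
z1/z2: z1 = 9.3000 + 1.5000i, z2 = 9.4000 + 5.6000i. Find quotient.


Conjugate of z2 = 9.4000 - 5.6000i
Numerator: (9.3000 + 1.5000i)(9.4000 - 5.6000i) = 95.8200 - 37.9800i
Denominator: 9.4^2 + 5.6^2 = 119.72
Result = (95.8200 - 37.9800i)/119.72

0.8004 - 0.3172i


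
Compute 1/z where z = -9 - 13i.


|z|^2 = 81+169 = 250
1/z = (-9 + 13i)/250

1/z = -0.0360 + 0.0520i


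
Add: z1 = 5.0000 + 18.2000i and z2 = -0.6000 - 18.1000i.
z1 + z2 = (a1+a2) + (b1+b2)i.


Real: 5 - 0.6 = 4.4
Imag: 18.2 - 18.1 = 0.1

4.4000 + 0.1000i


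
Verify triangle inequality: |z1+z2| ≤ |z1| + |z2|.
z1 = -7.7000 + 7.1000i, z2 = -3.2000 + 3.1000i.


|z1| = sqrt((-7.7)^2 + 7.1^2) = sqrt(109.7) = 10.4738
|z2| = sqrt((-3.2)^2 + 3.1^2) = sqrt(19.85) = 4.4553
z1+z2 = -10.9000 + 10.2000i
|z1+z2| = sqrt(222.85) = 14.9282
|z1|+|z2| = 10.4738 + 4.4553 = 14.9291

|z1+z2| = 14.9282 ≤ |z1|+|z2| = 14.9291 (verified)


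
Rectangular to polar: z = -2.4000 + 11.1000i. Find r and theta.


r = sqrt(5.76+123.21) = sqrt(128.97) = 11.3565
theta = atan2(11.1, -2.4) = 102.2005 degrees

r = 11.3565, theta = 102.2005 degrees


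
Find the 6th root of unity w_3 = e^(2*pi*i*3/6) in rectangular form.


Angle = 360*3/6 = 180°
a = cos(180°) = -1.0000
b = sin(180°) = 0

-1.0000 + 0i


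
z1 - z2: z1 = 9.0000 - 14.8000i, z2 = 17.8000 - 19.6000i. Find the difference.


Real: 9 - 17.8 = -8.8
Imag: -14.8 + 19.6 = 4.8

-8.8000 + 4.8000i


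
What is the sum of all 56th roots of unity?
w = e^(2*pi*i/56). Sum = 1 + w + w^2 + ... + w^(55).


The sum of all 56th roots of unity is 0.
Geometric series: (1 - w^56)/(1 - w) = (1-1)/(1-w) = 0 since w^56 = 1, w ≠ 1.
Alternatively: coefficient of z^55 in z^56 - 1 is 0.

0


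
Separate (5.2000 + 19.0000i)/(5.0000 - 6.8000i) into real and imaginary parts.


Multiply by conjugate: (5.2000 + 19.0000i)(5.0000 + 6.8000i) / (5^2 + (-6.8)^2)
Numerator real = 5.2*5 + 19*(-6.8) = -103.2
Numerator imag = 19*5 - 5.2*(-6.8) = 130.36
Denominator = 71.24
Re(z) = -103.2/71.24 = -1.4486
Im(z) = 130.36/71.24 = 1.8299

Re(z) = -1.4486, Im(z) = 1.8299


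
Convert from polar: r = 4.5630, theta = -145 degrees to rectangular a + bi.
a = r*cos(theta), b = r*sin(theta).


a = 4.5630*cos(-145°) = 4.5630*(-0.81915) = -3.7378
b = 4.5630*sin(-145°) = 4.5630*(-0.57358) = -2.6172

-3.7378 - 2.6172i


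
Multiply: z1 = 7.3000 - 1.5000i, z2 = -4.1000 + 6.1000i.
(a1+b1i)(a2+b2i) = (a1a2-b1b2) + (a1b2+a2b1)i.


Real = 7.3*(-4.1) - (-1.5)*6.1 = -29.93 - (-9.15) = -20.78
Imag = 7.3*6.1 - (4.1)*(-1.5) = 44.53 + 6.15 = 50.68

-20.7800 + 50.6800i


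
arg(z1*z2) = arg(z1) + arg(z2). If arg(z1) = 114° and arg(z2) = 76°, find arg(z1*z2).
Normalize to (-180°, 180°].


arg(z1*z2) = 114° + 76° = 190°
Normalized to (-180°, 180°]: -170°

-170°


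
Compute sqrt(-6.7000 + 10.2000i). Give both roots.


|z| = sqrt(44.89+104.04) = 12.2037
sqrt((|z|+a)/2) = sqrt((12.2037+(-6.7))/2) = sqrt(2.7518) = 1.6589
sqrt((|z|-a)/2) = sqrt((12.2037-(-6.7))/2) = sqrt(9.4518) = 3.0744

±(1.6589 + 3.0744i) i.e. 1.6589 + 3.0744i and -1.6589 - 3.0744i


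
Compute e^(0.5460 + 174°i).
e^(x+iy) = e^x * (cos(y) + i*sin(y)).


e^0.5460 = 1.72633
cos(174°) = -0.99452
sin(174°) = 0.10453
Real = 1.72633*(-0.99452) = -1.7169
Imag = 1.72633*0.10453 = 0.1805

-1.7169 + 0.1805i


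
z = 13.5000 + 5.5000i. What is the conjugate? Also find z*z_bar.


z_bar = 13.5000 - 5.5000i
z*z_bar = 13.5^2 + 5.5^2 = 182.25 + 30.25 = 212.5

z_bar = 13.5000 - 5.5000i, z*z_bar = 212.5


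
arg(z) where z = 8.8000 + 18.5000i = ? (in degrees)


Re = 8.8, Im = 18.5
arg = atan2(18.5, 8.8) = 64.5607 degrees

arg(z) = 64.5607 degrees


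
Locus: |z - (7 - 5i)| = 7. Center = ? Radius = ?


|z - z0| = r is a circle with center z0 and radius r.
Center = (7, -5), radius = 7

Circle with center (7, -5) and radius 7


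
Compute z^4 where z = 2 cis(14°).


r^4 = 2^4 = 16
n*theta = 4*14° = 56° = 56° (mod 360)
a = 16*cos(56°) = 8.9471
b = 16*sin(56°) = 13.2646

16 cis(56°) = 8.9471 + 13.2646i


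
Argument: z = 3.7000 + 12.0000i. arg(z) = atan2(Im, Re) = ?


Re = 3.7, Im = 12
arg = atan2(12, 3.7) = 72.8637 degrees

arg(z) = 72.8637 degrees


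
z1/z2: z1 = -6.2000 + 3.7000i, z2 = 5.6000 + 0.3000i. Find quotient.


Conjugate of z2 = 5.6000 - 0.3000i
Numerator: (-6.2000 + 3.7000i)(5.6000 - 0.3000i) = -33.6100 + 22.5800i
Denominator: 5.6^2 + 0.3^2 = 31.45
Result = (-33.6100 + 22.5800i)/31.45

-1.0687 + 0.7180i


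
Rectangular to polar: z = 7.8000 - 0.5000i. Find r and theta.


r = sqrt(60.84+0.25) = sqrt(61.09) = 7.8160
theta = atan2(-0.5, 7.8) = -3.6678 degrees

r = 7.8160, theta = -3.6678 degrees


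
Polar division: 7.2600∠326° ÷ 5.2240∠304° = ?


r = 7.2600 / 5.2240 = 1.3897
theta = 326° - 304° = 22° = 22° (mod 360)

1.3897 cis(22°)


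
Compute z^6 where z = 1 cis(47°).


r^6 = 1^6 = 1
n*theta = 6*47° = 282° = 282° (mod 360)
a = 1*cos(282°) = 0.2079
b = 1*sin(282°) = -0.9781

1 cis(282°) = 0.2079 - 0.9781i


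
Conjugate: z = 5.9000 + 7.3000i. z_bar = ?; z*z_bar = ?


z_bar = 5.9000 - 7.3000i
z*z_bar = 5.9^2 + 7.3^2 = 34.81 + 53.29 = 88.1

z_bar = 5.9000 - 7.3000i, z*z_bar = 88.1


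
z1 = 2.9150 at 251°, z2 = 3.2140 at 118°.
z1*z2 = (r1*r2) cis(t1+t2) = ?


r = 2.9150 * 3.2140 = 9.3688
theta = 251° + 118° = 369° = 9° (mod 360)

9.3688 cis(9°)


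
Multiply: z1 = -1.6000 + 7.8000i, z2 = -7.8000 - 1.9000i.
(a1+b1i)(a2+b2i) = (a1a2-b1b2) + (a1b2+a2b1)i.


Real = -1.6*(-7.8) - 7.8*(-1.9) = 12.48 - (-14.82) = 27.3
Imag = -1.6*(-1.9) - (7.8)*7.8 = 3.04 - (60.84) = -57.8

27.3000 - 57.8000i


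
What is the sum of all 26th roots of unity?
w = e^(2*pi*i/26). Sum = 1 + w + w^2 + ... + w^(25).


The sum of all 26th roots of unity is 0.
Geometric series: (1 - w^26)/(1 - w) = (1-1)/(1-w) = 0 since w^26 = 1, w ≠ 1.
Alternatively: coefficient of z^25 in z^26 - 1 is 0.

0


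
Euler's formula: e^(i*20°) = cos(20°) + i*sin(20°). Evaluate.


cos(20°) = 0.9397
sin(20°) = 0.3420

e^(i*20°) = 0.9397 + 0.3420i


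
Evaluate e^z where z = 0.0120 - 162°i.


e^0.0120 = 1.01207
cos(-162°) = -0.95106
sin(-162°) = -0.309
Real = 1.01207*(-0.95106) = -0.9625
Imag = 1.01207*(-0.309) = -0.3127

-0.9625 - 0.3127i


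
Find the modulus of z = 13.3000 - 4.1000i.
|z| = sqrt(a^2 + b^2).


|z| = sqrt(13.3^2 + (-4.1)^2) = sqrt(176.89 + 16.81) = sqrt(193.7) = 13.9176

|z| = 13.9176


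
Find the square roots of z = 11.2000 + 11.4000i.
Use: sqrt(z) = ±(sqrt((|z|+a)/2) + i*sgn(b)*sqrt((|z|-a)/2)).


|z| = sqrt(125.44+129.96) = 15.9812
sqrt((|z|+a)/2) = sqrt((15.9812+11.2)/2) = sqrt(13.5906) = 3.6865
sqrt((|z|-a)/2) = sqrt((15.9812-11.2)/2) = sqrt(2.3906) = 1.5462

±(3.6865 + 1.5462i) i.e. 3.6865 + 1.5462i and -3.6865 - 1.5462i


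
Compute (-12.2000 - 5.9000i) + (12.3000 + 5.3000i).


Real: -12.2 + 12.3 = 0.1
Imag: -5.9 + 5.3 = -0.6

0.1000 - 0.6000i


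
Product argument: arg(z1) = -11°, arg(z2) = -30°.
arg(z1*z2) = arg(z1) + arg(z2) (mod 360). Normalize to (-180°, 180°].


arg(z1*z2) = -11° - 30° = -41°
Normalized to (-180°, 180°]: -41°

-41°


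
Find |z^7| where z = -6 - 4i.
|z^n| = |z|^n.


|z| = sqrt(36+16) = sqrt(52) = 7.2111
|z^7| = |z|^7 = (sqrt(52))^7 = 52^3 * sqrt(52) = 140608*sqrt(52)

|z^7| = 140608*sqrt(52) ≈ 1013938.7075


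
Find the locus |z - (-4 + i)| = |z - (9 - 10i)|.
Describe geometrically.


Equal distances means the locus is the perpendicular bisector of z1 and z2.
Midpoint = ((-4+9)/2, (1+(-10))/2) = (2.5000, -4.5000)

Perpendicular bisector through (2.5000, -4.5000)


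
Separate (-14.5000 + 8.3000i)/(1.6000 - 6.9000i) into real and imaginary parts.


Multiply by conjugate: (-14.5000 + 8.3000i)(1.6000 + 6.9000i) / (1.6^2 + (-6.9)^2)
Numerator real = -14.5*1.6 + 8.3*(-6.9) = -80.47
Numerator imag = 8.3*1.6 - (-14.5)*(-6.9) = -86.77
Denominator = 50.17
Re(z) = -80.47/50.17 = -1.6039
Im(z) = -86.77/50.17 = -1.7295

Re(z) = -1.6039, Im(z) = -1.7295


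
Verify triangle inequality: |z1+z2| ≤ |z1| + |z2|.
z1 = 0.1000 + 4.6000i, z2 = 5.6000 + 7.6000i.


|z1| = sqrt(0.1^2 + 4.6^2) = sqrt(21.17) = 4.6011
|z2| = sqrt(5.6^2 + 7.6^2) = sqrt(89.12) = 9.4403
z1+z2 = 5.7000 + 12.2000i
|z1+z2| = sqrt(181.33) = 13.4659
|z1|+|z2| = 4.6011 + 9.4403 = 14.0414

|z1+z2| = 13.4659 ≤ |z1|+|z2| = 14.0414 (verified)


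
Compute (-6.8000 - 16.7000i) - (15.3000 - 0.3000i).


Real: -6.8 - 15.3 = -22.1
Imag: -16.7 + 0.3 = -16.4

-22.1000 - 16.4000i


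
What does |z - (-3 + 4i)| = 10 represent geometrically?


|z - z0| = r is a circle with center z0 and radius r.
Center = (-3, 4), radius = 10

Circle with center (-3, 4) and radius 10


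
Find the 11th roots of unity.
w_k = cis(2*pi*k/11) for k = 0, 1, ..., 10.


The 11th roots of unity are cis(360k/11°) for k=0..10
Angle step = 360/11 = 32.7273°
Primitive root: cis(32.7273°)
Primitive root = 0.8413 + 0.5406i

11 roots at angles: 0°, 32.7273°, 65.4545°, 98.1818°, 130.9091°, 163.6364°, 196.3636°, 229.0909°, 261.8182°, 294.5455°, 327.2727°


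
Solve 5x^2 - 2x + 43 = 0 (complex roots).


disc = (-2)^2 - 4*5*43 = 4 - 860 = -856
sqrt(|disc|) = sqrt(856) = 29.2575
Real part = 2/(2*5) = 0.2000
Imag part = 29.2575/(2*5) = 2.9257

0.2000 ± 2.9257i


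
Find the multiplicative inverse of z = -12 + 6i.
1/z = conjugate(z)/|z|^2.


|z|^2 = 144+36 = 180
1/z = (-12 - 6i)/180

1/z = -0.0667 - 0.0333i


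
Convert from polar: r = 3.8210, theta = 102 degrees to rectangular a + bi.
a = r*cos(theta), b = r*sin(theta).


a = 3.8210*cos(102°) = 3.8210*(-0.2079) = -0.7944
b = 3.8210*sin(102°) = 3.8210*0.97815 = 3.7375

-0.7944 + 3.7375i


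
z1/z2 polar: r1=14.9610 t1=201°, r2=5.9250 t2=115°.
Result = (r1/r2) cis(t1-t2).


r = 14.9610 / 5.9250 = 2.5251
theta = 201° - 115° = 86° = 86° (mod 360)

2.5251 cis(86°)


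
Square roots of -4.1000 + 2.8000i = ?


|z| = sqrt(16.81+7.84) = 4.9649
sqrt((|z|+a)/2) = sqrt((4.9649+(-4.1))/2) = sqrt(0.4324) = 0.6576
sqrt((|z|-a)/2) = sqrt((4.9649-(-4.1))/2) = sqrt(4.5324) = 2.1290

±(0.6576 + 2.1290i) i.e. 0.6576 + 2.1290i and -0.6576 - 2.1290i


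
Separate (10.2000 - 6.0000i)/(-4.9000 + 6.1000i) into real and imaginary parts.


Multiply by conjugate: (10.2000 - 6.0000i)(-4.9000 - 6.1000i) / ((-4.9)^2 + 6.1^2)
Numerator real = 10.2*(-4.9) - (6)*6.1 = -86.58
Numerator imag = -6*(-4.9) - 10.2*6.1 = -32.82
Denominator = 61.22
Re(z) = -86.58/61.22 = -1.4142
Im(z) = -32.82/61.22 = -0.5361

Re(z) = -1.4142, Im(z) = -0.5361


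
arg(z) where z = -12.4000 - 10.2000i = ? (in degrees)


Re = -12.4, Im = -10.2
arg = atan2(-10.2, -12.4) = -140.5599 degrees

arg(z) = -140.5599 degrees


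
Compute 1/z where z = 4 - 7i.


|z|^2 = 16+49 = 65
1/z = (4 + 7i)/65

1/z = 0.0615 + 0.1077i


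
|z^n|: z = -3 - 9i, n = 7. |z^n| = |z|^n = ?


|z| = sqrt(9+81) = sqrt(90) = 9.4868
|z^7| = |z|^7 = (sqrt(90))^7 = 90^3 * sqrt(90) = 729000*sqrt(90)

|z^7| = 729000*sqrt(90) ≈ 6915901.2428


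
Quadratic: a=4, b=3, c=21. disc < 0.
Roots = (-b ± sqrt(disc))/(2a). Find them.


disc = 3^2 - 4*4*21 = 9 - 336 = -327
sqrt(|disc|) = sqrt(327) = 18.0831
Real part = -3/(2*4) = -0.3750
Imag part = 18.0831/(2*4) = 2.2604

-0.3750 ± 2.2604i


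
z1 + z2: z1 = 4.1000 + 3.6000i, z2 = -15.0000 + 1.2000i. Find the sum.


Real: 4.1 - 15 = -10.9
Imag: 3.6 + 1.2 = 4.8

-10.9000 + 4.8000i


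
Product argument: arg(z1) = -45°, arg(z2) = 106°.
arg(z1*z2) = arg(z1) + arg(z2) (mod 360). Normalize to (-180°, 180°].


arg(z1*z2) = -45° + 106° = 61°
Normalized to (-180°, 180°]: 61°

61°


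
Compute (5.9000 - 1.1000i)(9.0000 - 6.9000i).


Real = 5.9*9 - (-1.1)*(-6.9) = 53.1 - 7.59 = 45.51
Imag = 5.9*(-6.9) + 9*(-1.1) = -40.71 - (9.9) = -50.61

45.5100 - 50.6100i


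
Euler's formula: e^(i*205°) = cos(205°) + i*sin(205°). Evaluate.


cos(205°) = -0.9063
sin(205°) = -0.4226

e^(i*205°) = -0.9063 - 0.4226i


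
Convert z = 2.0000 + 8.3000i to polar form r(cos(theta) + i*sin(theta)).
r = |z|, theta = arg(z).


r = sqrt(4+68.89) = sqrt(72.89) = 8.5376
theta = atan2(8.3, 2) = 76.4521 degrees

r = 8.5376, theta = 76.4521 degrees


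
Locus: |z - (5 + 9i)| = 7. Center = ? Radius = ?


|z - z0| = r is a circle with center z0 and radius r.
Center = (5, 9), radius = 7

Circle with center (5, 9) and radius 7


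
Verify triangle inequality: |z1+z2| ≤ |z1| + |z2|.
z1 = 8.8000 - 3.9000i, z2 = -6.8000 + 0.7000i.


|z1| = sqrt(8.8^2 + (-3.9)^2) = sqrt(92.65) = 9.6255
|z2| = sqrt((-6.8)^2 + 0.7^2) = sqrt(46.73) = 6.8359
z1+z2 = 2.0000 - 3.2000i
|z1+z2| = sqrt(14.24) = 3.7736
|z1|+|z2| = 9.6255 + 6.8359 = 16.4614

|z1+z2| = 3.7736 ≤ |z1|+|z2| = 16.4614 (verified)


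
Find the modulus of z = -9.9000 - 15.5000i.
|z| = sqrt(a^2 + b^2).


|z| = sqrt((-9.9)^2 + (-15.5)^2) = sqrt(98.01 + 240.25) = sqrt(338.26) = 18.3918

|z| = 18.3918


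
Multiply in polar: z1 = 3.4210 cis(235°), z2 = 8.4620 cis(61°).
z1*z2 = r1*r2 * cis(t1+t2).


r = 3.4210 * 8.4620 = 28.9485
theta = 235° + 61° = 296° = 296° (mod 360)

28.9485 cis(296°)


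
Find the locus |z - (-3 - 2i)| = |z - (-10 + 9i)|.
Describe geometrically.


Equal distances means the locus is the perpendicular bisector of z1 and z2.
Midpoint = ((-3+(-10))/2, (-2+9)/2) = (-6.5000, 3.5000)

Perpendicular bisector through (-6.5000, 3.5000)


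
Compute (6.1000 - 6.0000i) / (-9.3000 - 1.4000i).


Conjugate of z2 = -9.3000 + 1.4000i
Numerator: (6.1000 - 6.0000i)(-9.3000 + 1.4000i) = -48.3300 + 64.3400i
Denominator: (-9.3)^2 + (-1.4)^2 = 88.45
Result = (-48.3300 + 64.3400i)/88.45

-0.5464 + 0.7274i


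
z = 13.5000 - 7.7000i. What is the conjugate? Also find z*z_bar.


z_bar = 13.5000 + 7.7000i
z*z_bar = 13.5^2 + (-7.7)^2 = 182.25 + 59.29 = 241.54

z_bar = 13.5000 + 7.7000i, z*z_bar = 241.54


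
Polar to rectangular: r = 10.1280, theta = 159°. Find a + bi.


a = 10.1280*cos(159°) = 10.1280*(-0.93358) = -9.4553
b = 10.1280*sin(159°) = 10.1280*0.35837 = 3.6296

-9.4553 + 3.6296i


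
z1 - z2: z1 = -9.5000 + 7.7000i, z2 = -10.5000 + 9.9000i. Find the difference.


Real: -9.5 + 10.5 = 1
Imag: 7.7 - 9.9 = -2.2

1.0000 - 2.2000i


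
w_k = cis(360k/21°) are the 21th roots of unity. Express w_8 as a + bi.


Angle = 360*8/21 = 137.1429°
a = cos(137.1429°) = -0.7331
b = sin(137.1429°) = 0.6802

-0.7331 + 0.6802i


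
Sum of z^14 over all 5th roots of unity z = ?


The roots are w_k = w^k with w = e^(2*pi*i/5), and (w^k)^14 = (w^14)^k.
So S = 1 + u + u^2 + ... + u^(4) with u = w^14.
14 = 2*5 + 4, so 14 is not a multiple of 5: u = (w^5)^2 * w^4 = w^4 ≠ 1 (w is a primitive 5th root), while u^5 = (w^5)^14 = 1.
Geometric series: S = (1 - u^5)/(1 - u) = (1 - 1)/(1 - u) = 0

S = 0


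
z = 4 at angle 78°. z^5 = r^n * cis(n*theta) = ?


r^5 = 4^5 = 1024
n*theta = 5*78° = 390° = 30° (mod 360)
a = 1024*cos(30°) = 886.8100
b = 1024*sin(30°) = 512.0000

1024 cis(30°) = 886.8100 + 512.0000i


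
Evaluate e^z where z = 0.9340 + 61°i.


e^0.9340 = 2.5447
cos(61°) = 0.4848
sin(61°) = 0.8746
Real = 2.5447*0.4848 = 1.2337
Imag = 2.5447*0.8746 = 2.2256

1.2337 + 2.2256i


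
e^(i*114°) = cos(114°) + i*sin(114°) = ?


cos(114°) = -0.4067
sin(114°) = 0.9135

e^(i*114°) = -0.4067 + 0.9135i


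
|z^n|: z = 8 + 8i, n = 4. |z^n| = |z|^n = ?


|z| = sqrt(64+64) = sqrt(128) = 11.3137
|z^4| = |z|^4 = (sqrt(128))^4 = 128^2 = 16384

|z^4| = 16384


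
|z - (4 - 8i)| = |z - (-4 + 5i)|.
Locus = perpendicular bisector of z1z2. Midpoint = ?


Equal distances means the locus is the perpendicular bisector of z1 and z2.
Midpoint = ((4+(-4))/2, (-8+5)/2) = (0, -1.5000)

Perpendicular bisector through (0, -1.5000)


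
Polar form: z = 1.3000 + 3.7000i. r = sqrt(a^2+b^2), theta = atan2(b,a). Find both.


r = sqrt(1.69+13.69) = sqrt(15.38) = 3.9217
theta = atan2(3.7, 1.3) = 70.6410 degrees

r = 3.9217, theta = 70.6410 degrees


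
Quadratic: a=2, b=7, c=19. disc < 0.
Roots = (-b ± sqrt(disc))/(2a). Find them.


disc = 7^2 - 4*2*19 = 49 - 152 = -103
sqrt(|disc|) = sqrt(103) = 10.1489
Real part = -7/(2*2) = -1.7500
Imag part = 10.1489/(2*2) = 2.5372

-1.7500 ± 2.5372i


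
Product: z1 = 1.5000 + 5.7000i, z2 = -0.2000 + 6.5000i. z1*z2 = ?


Real = 1.5*(-0.2) - 5.7*6.5 = -0.3 - 37.05 = -37.35
Imag = 1.5*6.5 - (0.2)*5.7 = 9.75 - (1.14) = 8.61

-37.3500 + 8.6100i


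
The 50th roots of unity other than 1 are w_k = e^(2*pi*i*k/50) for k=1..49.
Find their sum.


With w = e^(2*pi*i/50), all 50 of the 50th roots of unity w^0 = 1, w, ..., w^(49) sum to 0: 1 + w + ... + w^(49) = (1 - w^50)/(1 - w) = 0 since w^50 = 1, w ≠ 1.
Removing the root 1: w + w^2 + ... + w^(49) = 0 - 1 = -1

Sum = -1


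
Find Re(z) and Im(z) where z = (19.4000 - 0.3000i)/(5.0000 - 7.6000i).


Multiply by conjugate: (19.4000 - 0.3000i)(5.0000 + 7.6000i) / (5^2 + (-7.6)^2)
Numerator real = 19.4*5 - (0.3)*(-7.6) = 99.28
Numerator imag = -0.3*5 - 19.4*(-7.6) = 145.94
Denominator = 82.76
Re(z) = 99.28/82.76 = 1.1996
Im(z) = 145.94/82.76 = 1.7634

Re(z) = 1.1996, Im(z) = 1.7634


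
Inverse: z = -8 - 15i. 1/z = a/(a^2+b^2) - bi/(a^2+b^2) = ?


|z|^2 = 64+225 = 289
1/z = (-8 + 15i)/289

1/z = -0.0277 + 0.0519i


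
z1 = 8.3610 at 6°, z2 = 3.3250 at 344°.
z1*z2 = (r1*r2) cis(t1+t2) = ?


r = 8.3610 * 3.3250 = 27.8003
theta = 6° + 344° = 350° = 350° (mod 360)

27.8003 cis(350°)


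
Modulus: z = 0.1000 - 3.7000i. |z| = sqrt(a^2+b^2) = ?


|z| = sqrt(0.1^2 + (-3.7)^2) = sqrt(0.01 + 13.69) = sqrt(13.7) = 3.7014

|z| = 3.7014


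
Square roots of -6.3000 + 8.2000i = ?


|z| = sqrt(39.69+67.24) = 10.3407
sqrt((|z|+a)/2) = sqrt((10.3407+(-6.3))/2) = sqrt(2.0203) = 1.4214
sqrt((|z|-a)/2) = sqrt((10.3407-(-6.3))/2) = sqrt(8.3203) = 2.8845

±(1.4214 + 2.8845i) i.e. 1.4214 + 2.8845i and -1.4214 - 2.8845i


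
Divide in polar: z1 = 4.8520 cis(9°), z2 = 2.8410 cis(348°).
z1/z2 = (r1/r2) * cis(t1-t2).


r = 4.8520 / 2.8410 = 1.7078
theta = 9° - 348° = -339° = 21° (mod 360)

1.7078 cis(21°)


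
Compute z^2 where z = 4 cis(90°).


r^2 = 4^2 = 16
n*theta = 2*90° = 180° = 180° (mod 360)
a = 16*cos(180°) = -16.0000
b = 16*sin(180°) = 0

16 cis(180°) = -16.0000 + 0i


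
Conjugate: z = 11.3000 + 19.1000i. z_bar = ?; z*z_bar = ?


z_bar = 11.3000 - 19.1000i
z*z_bar = 11.3^2 + 19.1^2 = 127.69 + 364.81 = 492.5

z_bar = 11.3000 - 19.1000i, z*z_bar = 492.5


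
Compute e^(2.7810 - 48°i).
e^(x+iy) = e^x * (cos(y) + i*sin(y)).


e^2.7810 = 16.13515
cos(-48°) = 0.66913
sin(-48°) = -0.743145
Real = 16.13515*0.66913 = 10.7965
Imag = 16.13515*(-0.743145) = -11.9908

10.7965 - 11.9908i


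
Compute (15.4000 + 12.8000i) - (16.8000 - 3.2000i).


Real: 15.4 - 16.8 = -1.4
Imag: 12.8 + 3.2 = 16

-1.4000 + 16.0000i


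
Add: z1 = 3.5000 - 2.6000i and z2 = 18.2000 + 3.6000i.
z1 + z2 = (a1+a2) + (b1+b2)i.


Real: 3.5 + 18.2 = 21.7
Imag: -2.6 + 3.6 = 1

21.7000 + i


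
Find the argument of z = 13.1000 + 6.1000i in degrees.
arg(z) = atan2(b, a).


Re = 13.1, Im = 6.1
arg = atan2(6.1, 13.1) = 24.9690 degrees

arg(z) = 24.9690 degrees


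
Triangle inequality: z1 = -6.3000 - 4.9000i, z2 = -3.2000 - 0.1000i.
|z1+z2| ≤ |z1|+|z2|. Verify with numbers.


|z1| = sqrt((-6.3)^2 + (-4.9)^2) = sqrt(63.7) = 7.9812
|z2| = sqrt((-3.2)^2 + (-0.1)^2) = sqrt(10.25) = 3.2016
z1+z2 = -9.5000 - 5.0000i
|z1+z2| = sqrt(115.25) = 10.7355
|z1|+|z2| = 7.9812 + 3.2016 = 11.1828

|z1+z2| = 10.7355 ≤ |z1|+|z2| = 11.1828 (verified)


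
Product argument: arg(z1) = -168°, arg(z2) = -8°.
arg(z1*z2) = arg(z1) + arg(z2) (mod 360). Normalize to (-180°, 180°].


arg(z1*z2) = -168° - 8° = -176°
Normalized to (-180°, 180°]: -176°

-176°


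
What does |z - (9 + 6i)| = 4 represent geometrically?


|z - z0| = r is a circle with center z0 and radius r.
Center = (9, 6), radius = 4

Circle with center (9, 6) and radius 4


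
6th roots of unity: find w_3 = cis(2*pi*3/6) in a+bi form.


Angle = 360*3/6 = 180°
a = cos(180°) = -1.0000
b = sin(180°) = 0

-1.0000 + 0i


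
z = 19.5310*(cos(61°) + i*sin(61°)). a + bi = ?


a = 19.5310*cos(61°) = 19.5310*0.48481 = 9.4688
b = 19.5310*sin(61°) = 19.5310*0.87462 = 17.0822

9.4688 + 17.0822i


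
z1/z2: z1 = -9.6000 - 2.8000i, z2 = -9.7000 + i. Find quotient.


Conjugate of z2 = -9.7000 - i
Numerator: (-9.6000 - 2.8000i)(-9.7000 - i) = 90.3200 + 36.7600i
Denominator: (-9.7)^2 + 1^2 = 95.09
Result = (90.3200 + 36.7600i)/95.09

0.9498 + 0.3866i


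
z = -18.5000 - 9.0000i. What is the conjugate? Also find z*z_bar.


z_bar = -18.5000 + 9.0000i
z*z_bar = (-18.5)^2 + (-9)^2 = 342.25 + 81 = 423.25

z_bar = -18.5000 + 9.0000i, z*z_bar = 423.25


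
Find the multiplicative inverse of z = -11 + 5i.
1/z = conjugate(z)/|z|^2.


|z|^2 = 121+25 = 146
1/z = (-11 - 5i)/146

1/z = -0.0753 - 0.0342i


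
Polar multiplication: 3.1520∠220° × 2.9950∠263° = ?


r = 3.1520 * 2.9950 = 9.4402
theta = 220° + 263° = 483° = 123° (mod 360)

9.4402 cis(123°)
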